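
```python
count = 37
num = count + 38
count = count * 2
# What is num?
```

Trace:
`count = 37` → count = 37
`num = count + 38` → num = 75
`count = count * 2` → count = 74
So num = 75

Answer: 75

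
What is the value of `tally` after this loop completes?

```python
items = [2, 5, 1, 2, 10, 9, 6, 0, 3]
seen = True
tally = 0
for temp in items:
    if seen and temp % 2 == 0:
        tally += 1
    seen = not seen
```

Count even values at even positions
`tally` takes the values: 0 → 1 → 2 → 3

Answer: 3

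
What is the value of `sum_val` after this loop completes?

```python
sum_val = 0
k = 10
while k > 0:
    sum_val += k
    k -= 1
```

Sum 10 down to 1
`sum_val` takes the values: 0 → 10 → 19 → 27 → 34 → 40 → 45 → 49 → 52 → 54 → 55

Answer: 55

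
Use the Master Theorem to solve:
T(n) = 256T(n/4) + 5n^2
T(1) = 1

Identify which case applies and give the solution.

a=256, b=4, f(n)=5n^2. log_4(256) = 4. Since c=2 < 4, Case 1 applies: T(n) = Θ(n^log_b(a)) = O(n^4).

Answer: O(n^4) - Case 1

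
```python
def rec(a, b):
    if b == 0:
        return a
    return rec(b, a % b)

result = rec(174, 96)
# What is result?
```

rec(174, 96) -> rec(96, 78) -> rec(78, 18) -> rec(18, 6) -> rec(6, 0) -> 6

Answer: 6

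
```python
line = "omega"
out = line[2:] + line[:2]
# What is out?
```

Trace:
`line = "omega"` → line = 'omega'
`out = line[2:] + line[:2]` → out = 'egaom'
So out = 'egaom'

Answer: 'egaom'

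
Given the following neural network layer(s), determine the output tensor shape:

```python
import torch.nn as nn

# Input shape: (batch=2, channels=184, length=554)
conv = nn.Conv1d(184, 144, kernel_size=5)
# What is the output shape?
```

Input: (2, 184, 554) -> Output: (2, 144, 550)

Answer: (2, 144, 550)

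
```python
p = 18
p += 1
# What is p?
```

Trace:
`p = 18` → p = 18
`p += 1` → p = 19
So p = 19

Answer: 19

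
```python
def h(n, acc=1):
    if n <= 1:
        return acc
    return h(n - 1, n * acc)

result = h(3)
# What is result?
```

Accumulator trace (n, acc): (3, 1) -> (2, 3) -> (1, 6) -> return 6

Answer: 6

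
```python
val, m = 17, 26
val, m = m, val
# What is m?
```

Trace:
`val, m = 17, 26` → val = 17; m = 26
`val, m = m, val` → val = 26; m = 17
So m = 17

Answer: 17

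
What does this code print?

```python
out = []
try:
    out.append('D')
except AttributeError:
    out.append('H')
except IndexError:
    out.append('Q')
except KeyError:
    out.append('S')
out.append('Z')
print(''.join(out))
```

Execution trace: 'D' (try body, no exception) → 'Z' (after the try/except). Output: DZ

Answer: DZ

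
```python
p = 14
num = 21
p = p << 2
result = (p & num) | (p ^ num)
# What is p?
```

Trace:
`p = 14` → p = 14
`num = 21` → num = 21
`p = p << 2` → p = 56
`result = (p & num) | (p ^ num)` → result = 61
So p = 56

Answer: 56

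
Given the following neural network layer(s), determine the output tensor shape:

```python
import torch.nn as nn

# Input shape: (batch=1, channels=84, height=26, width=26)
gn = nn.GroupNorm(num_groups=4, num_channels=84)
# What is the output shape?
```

Input: (1, 84, 26, 26) -> Output: (1, 84, 26, 26)

Answer: (1, 84, 26, 26)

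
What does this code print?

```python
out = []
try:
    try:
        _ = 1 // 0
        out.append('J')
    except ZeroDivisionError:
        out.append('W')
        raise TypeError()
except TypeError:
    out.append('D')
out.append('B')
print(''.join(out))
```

Execution trace: 'W' (inner except ZeroDivisionError) → 'D' (outer except TypeError) → 'B' (after the try/except). Output: WDB

Answer: WDB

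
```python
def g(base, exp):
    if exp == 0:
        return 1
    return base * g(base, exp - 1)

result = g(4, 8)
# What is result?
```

g(4, 8) = 4 * 4 * 4 * 4 * 4 * 4 * 4 * 4 = 65536

Answer: 65536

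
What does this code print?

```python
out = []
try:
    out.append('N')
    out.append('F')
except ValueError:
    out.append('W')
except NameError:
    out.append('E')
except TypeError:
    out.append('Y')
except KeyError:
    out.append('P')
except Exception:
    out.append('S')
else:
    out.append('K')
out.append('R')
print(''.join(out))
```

Execution trace: 'N' (try body) → 'F' (try body, no exception) → 'K' (else) → 'R' (after the try/except). Output: NFKR

Answer: NFKR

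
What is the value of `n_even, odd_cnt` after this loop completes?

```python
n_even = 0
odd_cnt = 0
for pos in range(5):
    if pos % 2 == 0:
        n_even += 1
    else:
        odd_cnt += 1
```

Count evens and odds in range(5)
`n_even, odd_cnt` takes the values: (0, 0) → (1, 0) → (1, 1) → (2, 1) → (2, 2) → (3, 2)

Answer: 3, 2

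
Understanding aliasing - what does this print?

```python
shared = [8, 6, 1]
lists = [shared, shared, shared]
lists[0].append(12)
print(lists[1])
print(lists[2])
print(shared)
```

Key concept: list of same reference.
Step by step:
`shared = [8, 6, 1]` → shared = [8, 6, 1]
`lists = [shared, shared, shared]` → lists = [[8, 6, 1], [8, 6, 1], [8, 6, 1]]
`lists[0].append(12)` → shared = [8, 6, 1, 12]; lists = [[8, 6, 1, 12], [8, 6, 1, 12], [8, 6, 1, 12]]
`print(lists[1])` → prints [8, 6, 1, 12]
`print(lists[2])` → prints [8, 6, 1, 12]
`print(shared)` → prints [8, 6, 1, 12]

Answer:
[8, 6, 1, 12]
[8, 6, 1, 12]
[8, 6, 1, 12]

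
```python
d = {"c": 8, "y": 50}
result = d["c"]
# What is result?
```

Trace:
`d = {"c": 8, "y": 50}` → d = {'c': 8, 'y': 50}
`result = d["c"]` → result = 8
So result = 8

Answer: 8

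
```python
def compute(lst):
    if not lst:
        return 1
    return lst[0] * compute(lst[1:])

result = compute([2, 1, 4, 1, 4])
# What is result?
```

Product over [2, 1, 4, 1, 4] = 2 * 1 * 4 * 1 * 4 = 32

Answer: 32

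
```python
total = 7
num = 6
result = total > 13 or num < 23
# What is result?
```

Trace:
`total = 7` → total = 7
`num = 6` → num = 6
`result = total > 13 or num < 23` → result = True
So result = True

Answer: True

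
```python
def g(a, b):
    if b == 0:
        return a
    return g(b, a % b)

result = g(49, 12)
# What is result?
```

g(49, 12) -> g(12, 1) -> g(1, 0) -> 1

Answer: 1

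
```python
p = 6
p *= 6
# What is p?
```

Trace:
`p = 6` → p = 6
`p *= 6` → p = 36
So p = 36

Answer: 36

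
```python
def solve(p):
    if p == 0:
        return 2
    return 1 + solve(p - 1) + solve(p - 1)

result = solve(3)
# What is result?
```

solve(p) = 1 + 2·solve(p-1), solve(0)=2. Closed form: (2+1)·2^3 - 1 = 23.

Answer: 23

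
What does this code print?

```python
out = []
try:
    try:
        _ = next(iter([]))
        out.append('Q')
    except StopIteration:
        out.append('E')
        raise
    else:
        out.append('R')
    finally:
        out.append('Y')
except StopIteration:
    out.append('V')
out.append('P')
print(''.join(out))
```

Execution trace: 'E' (inner except StopIteration) → 'Y' (inner finally) → 'V' (outer except StopIteration) → 'P' (after the try/except). Output: EYVP

Answer: EYVP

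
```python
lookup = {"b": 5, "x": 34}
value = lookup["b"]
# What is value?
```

Trace:
`lookup = {"b": 5, "x": 34}` → lookup = {'b': 5, 'x': 34}
`value = lookup["b"]` → value = 5
So value = 5

Answer: 5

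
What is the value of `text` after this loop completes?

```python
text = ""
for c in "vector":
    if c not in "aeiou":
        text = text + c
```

Remove vowels from 'vector'
`text` takes the values: "" → "v" → "vc" → "vct" → "vctr"

Answer: "vctr"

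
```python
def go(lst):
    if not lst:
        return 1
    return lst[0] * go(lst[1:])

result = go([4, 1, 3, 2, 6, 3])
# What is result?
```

Product over [4, 1, 3, 2, 6, 3] = 4 * 1 * 3 * 2 * 6 * 3 = 432

Answer: 432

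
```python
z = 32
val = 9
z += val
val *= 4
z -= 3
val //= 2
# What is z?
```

Trace:
`z = 32` → z = 32
`val = 9` → val = 9
`z += val` → z = 41
`val *= 4` → val = 36
`z -= 3` → z = 38
`val //= 2` → val = 18
So z = 38

Answer: 38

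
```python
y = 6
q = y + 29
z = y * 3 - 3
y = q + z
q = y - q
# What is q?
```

Trace:
`y = 6` → y = 6
`q = y + 29` → q = 35
`z = y * 3 - 3` → z = 15
`y = q + z` → y = 50
`q = y - q` → q = 15
So q = 15

Answer: 15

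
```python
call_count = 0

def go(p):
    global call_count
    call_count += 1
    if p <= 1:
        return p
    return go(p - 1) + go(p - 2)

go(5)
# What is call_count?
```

Calls(p) = 1 + Calls(p-1) + Calls(p-2); Calls(0)=Calls(1)=1. For p=5 this gives 15.

Answer: 15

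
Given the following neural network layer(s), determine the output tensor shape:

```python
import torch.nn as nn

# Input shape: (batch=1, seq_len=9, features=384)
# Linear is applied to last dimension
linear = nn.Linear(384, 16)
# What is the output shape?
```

Input: (1, 9, 384) -> Output: (1, 9, 16)

Answer: (1, 9, 16)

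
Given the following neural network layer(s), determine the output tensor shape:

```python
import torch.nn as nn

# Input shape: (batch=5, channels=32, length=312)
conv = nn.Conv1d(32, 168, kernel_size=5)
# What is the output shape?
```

Input: (5, 32, 312) -> Output: (5, 168, 308)

Answer: (5, 168, 308)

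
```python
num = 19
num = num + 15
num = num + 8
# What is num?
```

Trace:
`num = 19` → num = 19
`num = num + 15` → num = 34
`num = num + 8` → num = 42
So num = 42

Answer: 42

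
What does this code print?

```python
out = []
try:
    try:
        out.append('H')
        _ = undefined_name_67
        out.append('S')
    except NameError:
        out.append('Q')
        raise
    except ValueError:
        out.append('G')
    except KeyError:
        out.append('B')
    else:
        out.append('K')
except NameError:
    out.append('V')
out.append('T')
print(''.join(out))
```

Execution trace: 'H' (inner try body) → 'Q' (inner except NameError) → 'V' (outer except NameError) → 'T' (after the try/except). Output: HQVT

Answer: HQVT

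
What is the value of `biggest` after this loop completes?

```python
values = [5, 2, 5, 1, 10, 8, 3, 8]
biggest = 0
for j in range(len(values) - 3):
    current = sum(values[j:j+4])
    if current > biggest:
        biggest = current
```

Max sum of 4-element window in [5, 2, 5, 1, 10, 8, 3, 8]
`biggest` takes the values: 0 → 13 → 18 → 24 → 29

Answer: 29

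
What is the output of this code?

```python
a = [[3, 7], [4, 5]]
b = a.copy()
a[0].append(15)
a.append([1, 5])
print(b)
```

Key concept: shallow copy with nested lists.
Step by step:
`a = [[3, 7], [4, 5]]` → a = [[3, 7], [4, 5]]
`b = a.copy()` → b = [[3, 7], [4, 5]]
`a[0].append(15)` → a = [[3, 7, 15], [4, 5]]; b = [[3, 7, 15], [4, 5]]
`a.append([1, 5])` → a = [[3, 7, 15], [4, 5], [1, 5]]
`print(b)` → prints [[3, 7, 15], [4, 5]]

Answer: [[3, 7, 15], [4, 5]]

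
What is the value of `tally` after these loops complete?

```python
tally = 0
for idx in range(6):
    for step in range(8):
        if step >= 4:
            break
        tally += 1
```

Inner breaks at 4, outer runs 6 times
`tally` takes the values: 0 → 1 → 2 → 3 → 4 → 5 → 6 → 7 → 8 → 9 → 10 → 11 → 12 → 13 → 14 → 15 → 16 → 17 → 18 → 19 → 20 → 21 → 22 → 23 → 24

Answer: 24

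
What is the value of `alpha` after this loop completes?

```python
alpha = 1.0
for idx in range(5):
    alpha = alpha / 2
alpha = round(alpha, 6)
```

Halving LR 5 times: 1 / 2^5
`alpha` takes the values: 1.0 → 0.5 → 0.25 → 0.125 → 0.0625 → 0.03125

Answer: 0.03125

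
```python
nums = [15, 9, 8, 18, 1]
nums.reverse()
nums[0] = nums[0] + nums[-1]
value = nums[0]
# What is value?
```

Trace:
`nums = [15, 9, 8, 18, 1]` → nums = [15, 9, 8, 18, 1]
`nums.reverse()` → nums = [1, 18, 8, 9, 15]
`nums[0] = nums[0] + nums[-1]` → nums = [16, 18, 8, 9, 15]
`value = nums[0]` → value = 16
So value = 16

Answer: 16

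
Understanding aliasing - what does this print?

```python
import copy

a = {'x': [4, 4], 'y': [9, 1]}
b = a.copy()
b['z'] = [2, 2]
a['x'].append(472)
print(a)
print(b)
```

Key concept: shallow copy of dict with mutable values.
Step by step:
`a = {'x': [4, 4], 'y': [9, 1]}` → a = {'x': [4, 4], 'y': [9, 1]}
`b = a.copy()` → b = {'x': [4, 4], 'y': [9, 1]}
`b['z'] = [2, 2]` → b = {'x': [4, 4], 'y': [9, 1], 'z': [2, 2]}
`a['x'].append(472)` → a = {'x': [4, 4, 472], 'y': [9, 1]}; b = {'x': [4, 4, 472], 'y': [9, 1], 'z': [2, 2]}
`print(a)` → prints {'x': [4, 4, 472], 'y': [9, 1]}
`print(b)` → prints {'x': [4, 4, 472], 'y': [9, 1], 'z': [2, 2]}

Answer:
{'x': [4, 4, 472], 'y': [9, 1]}
{'x': [4, 4, 472], 'y': [9, 1], 'z': [2, 2]}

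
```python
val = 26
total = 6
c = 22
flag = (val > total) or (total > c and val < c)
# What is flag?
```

Trace:
`val = 26` → val = 26
`total = 6` → total = 6
`c = 22` → c = 22
`flag = (val > total) or (total > c and val < c)` → flag = True
So flag = True

Answer: True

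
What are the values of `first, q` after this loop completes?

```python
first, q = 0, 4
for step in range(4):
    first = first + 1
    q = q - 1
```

first goes 0→4, q goes 4→0
`first, q` takes the values: (0, 4) → (1, 4) → (1, 3) → (2, 3) → (2, 2) → (3, 2) → (3, 1) → (4, 1) → (4, 0)

Answer: 4, 0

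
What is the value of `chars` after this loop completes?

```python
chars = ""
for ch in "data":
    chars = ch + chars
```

Reverse 'data'
`chars` takes the values: "" → "d" → "ad" → "tad" → "atad"

Answer: "atad"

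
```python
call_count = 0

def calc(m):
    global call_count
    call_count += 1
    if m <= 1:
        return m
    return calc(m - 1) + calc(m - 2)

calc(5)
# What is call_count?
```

Calls(m) = 1 + Calls(m-1) + Calls(m-2); Calls(0)=Calls(1)=1. For m=5 this gives 15.

Answer: 15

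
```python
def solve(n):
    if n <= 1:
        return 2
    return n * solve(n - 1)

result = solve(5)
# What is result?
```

solve(5) = 5 * 4 * 3 * 2 * 2 = 240

Answer: 240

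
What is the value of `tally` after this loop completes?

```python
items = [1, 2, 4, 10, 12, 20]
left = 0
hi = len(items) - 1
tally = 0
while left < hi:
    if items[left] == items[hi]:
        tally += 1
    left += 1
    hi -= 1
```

Count matching pairs from ends
`tally` takes the values: 0

Answer: 0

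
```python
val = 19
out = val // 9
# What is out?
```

Trace:
`val = 19` → val = 19
`out = val // 9` → out = 2
So out = 2

Answer: 2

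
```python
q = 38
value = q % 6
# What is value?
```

Trace:
`q = 38` → q = 38
`value = q % 6` → value = 2
So value = 2

Answer: 2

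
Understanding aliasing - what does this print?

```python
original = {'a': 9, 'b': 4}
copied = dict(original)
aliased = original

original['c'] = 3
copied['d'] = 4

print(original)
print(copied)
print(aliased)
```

Key concept: dict() creates copy, assignment creates alias.
Step by step:
`original = {'a': 9, 'b': 4}` → original = {'a': 9, 'b': 4}
`copied = dict(original)` → copied = {'a': 9, 'b': 4}
`aliased = original` → aliased = {'a': 9, 'b': 4} (same object as original)
`original['c'] = 3` → original = {'a': 9, 'b': 4, 'c': 3} (same object as aliased); aliased = {'a': 9, 'b': 4, 'c': 3} (same object as original)
`copied['d'] = 4` → copied = {'a': 9, 'b': 4, 'd': 4}
`print(original)` → prints {'a': 9, 'b': 4, 'c': 3}
`print(copied)` → prints {'a': 9, 'b': 4, 'd': 4}
`print(aliased)` → prints {'a': 9, 'b': 4, 'c': 3}

Answer:
{'a': 9, 'b': 4, 'c': 3}
{'a': 9, 'b': 4, 'd': 4}
{'a': 9, 'b': 4, 'c': 3}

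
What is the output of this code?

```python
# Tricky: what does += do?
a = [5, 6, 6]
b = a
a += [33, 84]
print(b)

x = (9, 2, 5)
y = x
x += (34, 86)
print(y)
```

Key concept: += behavior differs for mutable vs immutable.
Step by step:
`a = [5, 6, 6]` → a = [5, 6, 6]
`b = a` → b = [5, 6, 6] (same object as a)
`a += [33, 84]` → a = [5, 6, 6, 33, 84] (same object as b); b = [5, 6, 6, 33, 84] (same object as a)
`print(b)` → prints [5, 6, 6, 33, 84]
`x = (9, 2, 5)` → x = (9, 2, 5)
`y = x` → y = (9, 2, 5)
`x += (34, 86)` → x = (9, 2, 5, 34, 86)
`print(y)` → prints (9, 2, 5)

Answer:
[5, 6, 6, 33, 84]
(9, 2, 5)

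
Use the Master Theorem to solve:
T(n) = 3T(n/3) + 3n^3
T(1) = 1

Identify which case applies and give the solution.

a=3, b=3, f(n)=3n^3. log_3(3) = 1. Since c=3 > 1 and the regularity condition holds (3(n/3)^3 = (3/3^3)n^3 with 3/3^3 < 1), Case 3 applies: T(n) = Θ(f(n)) = O(n^3).

Answer: O(n^3) - Case 3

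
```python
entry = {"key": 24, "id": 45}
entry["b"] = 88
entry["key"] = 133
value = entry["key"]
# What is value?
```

Trace:
`entry = {"key": 24, "id": 45}` → entry = {'key': 24, 'id': 45}
`entry["b"] = 88` → entry = {'key': 24, 'id': 45, 'b': 88}
`entry["key"] = 133` → entry = {'key': 133, 'id': 45, 'b': 88}
`value = entry["key"]` → value = 133
So value = 133

Answer: 133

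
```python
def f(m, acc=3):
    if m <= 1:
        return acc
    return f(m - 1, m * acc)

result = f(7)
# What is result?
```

Accumulator trace (n, acc): (7, 3) -> (6, 21) -> (5, 126) -> (4, 630) -> (3, 2520) -> (2, 7560) -> (1, 15120) -> return 15120

Answer: 15120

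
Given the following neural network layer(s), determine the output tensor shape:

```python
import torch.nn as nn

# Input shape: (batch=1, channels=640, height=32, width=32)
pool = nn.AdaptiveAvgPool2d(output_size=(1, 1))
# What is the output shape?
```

Input: (1, 640, 32, 32) -> Output: (1, 640, 1, 1)

Answer: (1, 640, 1, 1)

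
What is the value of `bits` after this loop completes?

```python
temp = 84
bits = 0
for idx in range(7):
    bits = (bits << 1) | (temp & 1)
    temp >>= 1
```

Reverse lowest 7 bits of 84
`bits` takes the values: 0 → 1 → 2 → 5 → 10 → 21

Answer: 21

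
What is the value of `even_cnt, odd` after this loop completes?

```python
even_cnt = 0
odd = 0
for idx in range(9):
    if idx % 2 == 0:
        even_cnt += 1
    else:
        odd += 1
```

Count evens and odds in range(9)
`even_cnt, odd` takes the values: (0, 0) → (1, 0) → (1, 1) → (2, 1) → (2, 2) → (3, 2) → (3, 3) → (4, 3) → (4, 4) → (5, 4)

Answer: 5, 4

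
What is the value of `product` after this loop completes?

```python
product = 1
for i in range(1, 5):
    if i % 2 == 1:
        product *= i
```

Product of odd numbers 1 to 4
`product` takes the values: 1 → 3

Answer: 3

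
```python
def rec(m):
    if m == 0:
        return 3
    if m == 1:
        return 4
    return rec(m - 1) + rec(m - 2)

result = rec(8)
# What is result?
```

Build up from base cases: rec(0)=3, rec(1)=4, rec(2)=7, rec(3)=11, rec(4)=18, rec(5)=29, rec(6)=47, ..., rec(8)=123

Answer: 123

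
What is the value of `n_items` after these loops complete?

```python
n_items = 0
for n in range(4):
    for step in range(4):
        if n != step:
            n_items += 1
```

4² - 4 (exclude diagonal)
`n_items` takes the values: 0 → 1 → 2 → 3 → 4 → 5 → 6 → 7 → 8 → 9 → 10 → 11 → 12

Answer: 12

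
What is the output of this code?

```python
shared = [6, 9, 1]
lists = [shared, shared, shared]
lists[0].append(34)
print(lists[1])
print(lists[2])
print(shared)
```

Key concept: list of same reference.
Step by step:
`shared = [6, 9, 1]` → shared = [6, 9, 1]
`lists = [shared, shared, shared]` → lists = [[6, 9, 1], [6, 9, 1], [6, 9, 1]]
`lists[0].append(34)` → shared = [6, 9, 1, 34]; lists = [[6, 9, 1, 34], [6, 9, 1, 34], [6, 9, 1, 34]]
`print(lists[1])` → prints [6, 9, 1, 34]
`print(lists[2])` → prints [6, 9, 1, 34]
`print(shared)` → prints [6, 9, 1, 34]

Answer:
[6, 9, 1, 34]
[6, 9, 1, 34]
[6, 9, 1, 34]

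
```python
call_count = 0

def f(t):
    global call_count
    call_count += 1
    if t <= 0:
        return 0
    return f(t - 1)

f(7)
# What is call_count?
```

Linear recursion stepping by 1: 8 calls from t=7 down to ≤0.

Answer: 8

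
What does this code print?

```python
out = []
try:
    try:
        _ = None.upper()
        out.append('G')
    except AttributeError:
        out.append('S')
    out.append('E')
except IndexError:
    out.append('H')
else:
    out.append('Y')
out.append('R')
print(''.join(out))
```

Execution trace: 'S' (inner except AttributeError) → 'E' (try body, no exception) → 'Y' (else) → 'R' (after the try/except). Output: SEYR

Answer: SEYR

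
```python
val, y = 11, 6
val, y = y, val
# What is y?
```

Trace:
`val, y = 11, 6` → val = 11; y = 6
`val, y = y, val` → val = 6; y = 11
So y = 11

Answer: 11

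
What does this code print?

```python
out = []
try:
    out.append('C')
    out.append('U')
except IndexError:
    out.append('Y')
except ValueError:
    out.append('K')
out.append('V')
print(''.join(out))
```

Execution trace: 'C' (try body) → 'U' (try body, no exception) → 'V' (after the try/except). Output: CUV

Answer: CUV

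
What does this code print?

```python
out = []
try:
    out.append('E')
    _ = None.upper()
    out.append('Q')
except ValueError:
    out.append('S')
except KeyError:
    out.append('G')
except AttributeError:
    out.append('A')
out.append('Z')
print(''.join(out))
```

Execution trace: 'E' (try body) → 'A' (except AttributeError) → 'Z' (after the try/except). Output: EAZ

Answer: EAZ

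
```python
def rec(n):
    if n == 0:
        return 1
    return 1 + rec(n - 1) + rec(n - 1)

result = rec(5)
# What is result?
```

rec(n) = 1 + 2·rec(n-1), rec(0)=1. Closed form: (1+1)·2^5 - 1 = 63.

Answer: 63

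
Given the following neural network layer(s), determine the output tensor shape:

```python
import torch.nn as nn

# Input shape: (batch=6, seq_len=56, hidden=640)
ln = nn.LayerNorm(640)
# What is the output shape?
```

Input: (6, 56, 640) -> Output: (6, 56, 640)

Answer: (6, 56, 640)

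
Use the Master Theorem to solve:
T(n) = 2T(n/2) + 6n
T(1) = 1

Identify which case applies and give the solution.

a=2, b=2, f(n)=6n. log_2(2) = 1. Since c=1 = 1, Case 2 applies: T(n) = Θ(n^log_b(a) · log n) = O(n log n).

Answer: O(n log n) - Case 2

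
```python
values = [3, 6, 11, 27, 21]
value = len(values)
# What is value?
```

Trace:
`values = [3, 6, 11, 27, 21]` → values = [3, 6, 11, 27, 21]
`value = len(values)` → value = 5
So value = 5

Answer: 5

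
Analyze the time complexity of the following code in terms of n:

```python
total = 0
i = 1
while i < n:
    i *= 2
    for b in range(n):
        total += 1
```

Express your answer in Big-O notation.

Each loop level contributes: log n × n. Multiplying the contributions gives O(n log n).

Answer: O(n log n)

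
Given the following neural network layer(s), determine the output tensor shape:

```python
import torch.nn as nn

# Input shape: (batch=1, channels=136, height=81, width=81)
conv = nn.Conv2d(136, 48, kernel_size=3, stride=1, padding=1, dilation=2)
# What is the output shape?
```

Input: (1, 136, 81, 81) -> Output: (1, 48, 79, 79)

Answer: (1, 48, 79, 79)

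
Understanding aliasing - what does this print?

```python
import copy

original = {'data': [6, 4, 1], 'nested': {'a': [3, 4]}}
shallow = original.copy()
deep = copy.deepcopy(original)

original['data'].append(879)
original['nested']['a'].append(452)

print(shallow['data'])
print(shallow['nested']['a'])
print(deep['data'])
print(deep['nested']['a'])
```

Key concept: comparing shallow vs deep copy.
Step by step:
`original = {'data': [6, 4, 1], 'nested': {'a': [3, 4]}}` → original = {'data': [6, 4, 1], 'nested': {'a': [3, 4]}}
`shallow = original.copy()` → shallow = {'data': [6, 4, 1], 'nested': {'a': [3, 4]}}
`deep = copy.deepcopy(original)` → deep = {'data': [6, 4, 1], 'nested': {'a': [3, 4]}}
`original['data'].append(879)` → original = {'data': [6, 4, 1, 879], 'nested': {'a': [3, 4]}}; shallow = {'data': [6, 4, 1, 879], 'nested': {'a': [3, 4]}}
`original['nested']['a'].append(452)` → original = {'data': [6, 4, 1, 879], 'nested': {'a': [3, 4, 452]}}; shallow = {'data': [6, 4, 1, 879], 'nested': {'a': [3, 4, 452]}}
`print(shallow['data'])` → prints [6, 4, 1, 879]
`print(shallow['nested']['a'])` → prints [3, 4, 452]
`print(deep['data'])` → prints [6, 4, 1]
`print(deep['nested']['a'])` → prints [3, 4]

Answer:
[6, 4, 1, 879]
[3, 4, 452]
[6, 4, 1]
[3, 4]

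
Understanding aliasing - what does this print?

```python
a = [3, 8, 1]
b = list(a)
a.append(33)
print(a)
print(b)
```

Key concept: list() constructor creates copy.
Step by step:
`a = [3, 8, 1]` → a = [3, 8, 1]
`b = list(a)` → b = [3, 8, 1]
`a.append(33)` → a = [3, 8, 1, 33]
`print(a)` → prints [3, 8, 1, 33]
`print(b)` → prints [3, 8, 1]

Answer:
[3, 8, 1, 33]
[3, 8, 1]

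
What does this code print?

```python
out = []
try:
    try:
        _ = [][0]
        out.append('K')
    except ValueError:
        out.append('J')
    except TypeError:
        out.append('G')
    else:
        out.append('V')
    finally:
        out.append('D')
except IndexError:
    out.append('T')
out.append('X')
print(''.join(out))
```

Execution trace: 'D' (finally) → 'T' (outer except IndexError) → 'X' (after the try/except). Output: DTX

Answer: DTX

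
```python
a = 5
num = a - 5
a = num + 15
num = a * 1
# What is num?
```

Trace:
`a = 5` → a = 5
`num = a - 5` → num = 0
`a = num + 15` → a = 15
`num = a * 1` → num = 15
So num = 15

Answer: 15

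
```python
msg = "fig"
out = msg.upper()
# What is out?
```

Trace:
`msg = "fig"` → msg = 'fig'
`out = msg.upper()` → out = 'FIG'
So out = 'FIG'

Answer: 'FIG'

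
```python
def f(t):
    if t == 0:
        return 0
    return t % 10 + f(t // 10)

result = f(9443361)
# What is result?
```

Sum of digits of 9443361: 1 + 6 + 3 + 3 + 4 + 4 + 9 = 30

Answer: 30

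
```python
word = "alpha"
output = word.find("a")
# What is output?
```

Trace:
`word = "alpha"` → word = 'alpha'
`output = word.find("a")` → output = 0
So output = 0

Answer: 0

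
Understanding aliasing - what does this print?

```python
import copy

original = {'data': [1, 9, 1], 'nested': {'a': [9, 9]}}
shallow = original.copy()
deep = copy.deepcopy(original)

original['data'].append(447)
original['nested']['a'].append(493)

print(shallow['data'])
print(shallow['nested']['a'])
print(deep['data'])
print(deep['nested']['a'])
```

Key concept: comparing shallow vs deep copy.
Step by step:
`original = {'data': [1, 9, 1], 'nested': {'a': [9, 9]}}` → original = {'data': [1, 9, 1], 'nested': {'a': [9, 9]}}
`shallow = original.copy()` → shallow = {'data': [1, 9, 1], 'nested': {'a': [9, 9]}}
`deep = copy.deepcopy(original)` → deep = {'data': [1, 9, 1], 'nested': {'a': [9, 9]}}
`original['data'].append(447)` → original = {'data': [1, 9, 1, 447], 'nested': {'a': [9, 9]}}; shallow = {'data': [1, 9, 1, 447], 'nested': {'a': [9, 9]}}
`original['nested']['a'].append(493)` → original = {'data': [1, 9, 1, 447], 'nested': {'a': [9, 9, 493]}}; shallow = {'data': [1, 9, 1, 447], 'nested': {'a': [9, 9, 493]}}
`print(shallow['data'])` → prints [1, 9, 1, 447]
`print(shallow['nested']['a'])` → prints [9, 9, 493]
`print(deep['data'])` → prints [1, 9, 1]
`print(deep['nested']['a'])` → prints [9, 9]

Answer:
[1, 9, 1, 447]
[9, 9, 493]
[1, 9, 1]
[9, 9]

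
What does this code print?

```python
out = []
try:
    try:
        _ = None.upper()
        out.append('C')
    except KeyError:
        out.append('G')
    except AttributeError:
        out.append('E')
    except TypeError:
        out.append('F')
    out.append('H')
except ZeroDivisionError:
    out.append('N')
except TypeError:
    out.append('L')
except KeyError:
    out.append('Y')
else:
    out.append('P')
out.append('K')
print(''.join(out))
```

Execution trace: 'E' (inner except AttributeError) → 'H' (try body, no exception) → 'P' (else) → 'K' (after the try/except). Output: EHPK

Answer: EHPK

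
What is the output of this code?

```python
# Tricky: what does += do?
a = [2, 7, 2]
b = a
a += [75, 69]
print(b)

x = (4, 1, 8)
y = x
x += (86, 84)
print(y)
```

Key concept: += behavior differs for mutable vs immutable.
Step by step:
`a = [2, 7, 2]` → a = [2, 7, 2]
`b = a` → b = [2, 7, 2] (same object as a)
`a += [75, 69]` → a = [2, 7, 2, 75, 69] (same object as b); b = [2, 7, 2, 75, 69] (same object as a)
`print(b)` → prints [2, 7, 2, 75, 69]
`x = (4, 1, 8)` → x = (4, 1, 8)
`y = x` → y = (4, 1, 8)
`x += (86, 84)` → x = (4, 1, 8, 86, 84)
`print(y)` → prints (4, 1, 8)

Answer:
[2, 7, 2, 75, 69]
(4, 1, 8)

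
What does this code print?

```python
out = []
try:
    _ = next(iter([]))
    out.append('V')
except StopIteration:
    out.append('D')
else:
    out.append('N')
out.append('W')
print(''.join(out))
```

Execution trace: 'D' (except StopIteration) → 'W' (after the try/except). Output: DW

Answer: DW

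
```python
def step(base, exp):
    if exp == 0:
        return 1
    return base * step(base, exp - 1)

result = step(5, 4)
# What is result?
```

step(5, 4) = 5 * 5 * 5 * 5 = 625

Answer: 625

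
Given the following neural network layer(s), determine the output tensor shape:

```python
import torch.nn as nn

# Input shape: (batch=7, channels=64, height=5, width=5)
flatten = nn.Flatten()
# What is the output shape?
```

Input: (7, 64, 5, 5) -> Output: (7, 1600)

Answer: (7, 1600)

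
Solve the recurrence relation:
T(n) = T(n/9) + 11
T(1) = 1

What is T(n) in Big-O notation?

Each step divides n by 9 and adds 11. After log_9(n) steps we reach T(1)=1. So T(n) = 11·log_9(n) + 1 = O(log n).

Answer: O(log n)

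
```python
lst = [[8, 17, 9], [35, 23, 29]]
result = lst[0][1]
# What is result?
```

Trace:
`lst = [[8, 17, 9], [35, 23, 29]]` → lst = [[8, 17, 9], [35, 23, 29]]
`result = lst[0][1]` → result = 17
So result = 17

Answer: 17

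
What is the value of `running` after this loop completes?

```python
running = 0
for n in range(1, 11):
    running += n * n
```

Sum of squares 1² to 10² = 385
`running` takes the values: 0 → 1 → 5 → 14 → 30 → 55 → 91 → 140 → 204 → 285 → 385

Answer: 385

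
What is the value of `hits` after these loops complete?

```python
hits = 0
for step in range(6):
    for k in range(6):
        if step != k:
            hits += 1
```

6² - 6 (exclude diagonal)
`hits` takes the values: 0 → 1 → 2 → 3 → 4 → 5 → 6 → 7 → 8 → 9 → 10 → 11 → 12 → 13 → 14 → 15 → 16 → 17 → 18 → 19 → 20 → 21 → 22 → 23 → 24 → 25 → 26 → 27 → 28 → 29 → 30

Answer: 30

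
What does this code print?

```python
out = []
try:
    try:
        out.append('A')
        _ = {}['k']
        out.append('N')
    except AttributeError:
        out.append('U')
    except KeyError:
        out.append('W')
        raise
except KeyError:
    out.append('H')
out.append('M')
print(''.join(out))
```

Execution trace: 'A' (inner try body) → 'W' (inner except KeyError) → 'H' (outer except KeyError) → 'M' (after the try/except). Output: AWHM

Answer: AWHM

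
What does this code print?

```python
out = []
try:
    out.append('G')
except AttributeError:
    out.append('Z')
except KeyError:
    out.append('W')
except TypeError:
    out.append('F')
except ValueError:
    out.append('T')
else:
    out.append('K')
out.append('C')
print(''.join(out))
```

Execution trace: 'G' (try body, no exception) → 'K' (else) → 'C' (after the try/except). Output: GKC

Answer: GKC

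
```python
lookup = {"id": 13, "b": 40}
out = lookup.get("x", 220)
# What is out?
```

Trace:
`lookup = {"id": 13, "b": 40}` → lookup = {'id': 13, 'b': 40}
`out = lookup.get("x", 220)` → out = 220
So out = 220

Answer: 220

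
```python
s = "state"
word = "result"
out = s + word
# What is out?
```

Trace:
`s = "state"` → s = 'state'
`word = "result"` → word = 'result'
`out = s + word` → out = 'stateresult'
So out = 'stateresult'

Answer: 'stateresult'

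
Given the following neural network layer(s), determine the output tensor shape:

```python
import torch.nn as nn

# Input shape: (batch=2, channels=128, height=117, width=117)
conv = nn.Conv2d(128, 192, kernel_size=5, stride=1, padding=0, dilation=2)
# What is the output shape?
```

Input: (2, 128, 117, 117) -> Output: (2, 192, 109, 109)

Answer: (2, 192, 109, 109)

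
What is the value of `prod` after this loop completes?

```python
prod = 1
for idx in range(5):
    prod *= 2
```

2^5 = 32
`prod` takes the values: 1 → 2 → 4 → 8 → 16 → 32

Answer: 32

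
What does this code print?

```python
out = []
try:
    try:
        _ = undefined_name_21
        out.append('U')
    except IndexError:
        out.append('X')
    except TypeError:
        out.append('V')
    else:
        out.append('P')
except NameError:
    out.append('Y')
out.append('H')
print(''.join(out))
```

Execution trace: 'Y' (outer except NameError) → 'H' (after the try/except). Output: YH

Answer: YH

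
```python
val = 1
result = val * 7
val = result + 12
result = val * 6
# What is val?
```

Trace:
`val = 1` → val = 1
`result = val * 7` → result = 7
`val = result + 12` → val = 19
`result = val * 6` → result = 114
So val = 19

Answer: 19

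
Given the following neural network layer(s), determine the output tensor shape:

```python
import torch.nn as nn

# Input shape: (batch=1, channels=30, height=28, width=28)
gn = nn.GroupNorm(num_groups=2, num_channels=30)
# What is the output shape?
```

Input: (1, 30, 28, 28) -> Output: (1, 30, 28, 28)

Answer: (1, 30, 28, 28)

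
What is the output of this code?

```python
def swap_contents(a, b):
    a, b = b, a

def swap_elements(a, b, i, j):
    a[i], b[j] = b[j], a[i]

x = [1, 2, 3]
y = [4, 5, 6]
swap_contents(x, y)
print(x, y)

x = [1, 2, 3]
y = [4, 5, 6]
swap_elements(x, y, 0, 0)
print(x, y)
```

Key concept: parameter rebinding vs mutation.
Step by step:
`x = [1, 2, 3]` → x = [1, 2, 3]
`y = [4, 5, 6]` → y = [4, 5, 6]
`swap_contents(x, y)` → no visible change to tracked variables
`print(x, y)` → prints [1, 2, 3] [4, 5, 6]
`x = [1, 2, 3]` → x = [1, 2, 3]
`y = [4, 5, 6]` → y = [4, 5, 6]
`swap_elements(x, y, 0, 0)` → x = [4, 2, 3]; y = [1, 5, 6]
`print(x, y)` → prints [4, 2, 3] [1, 5, 6]

Answer:
[1, 2, 3] [4, 5, 6]
[4, 2, 3] [1, 5, 6]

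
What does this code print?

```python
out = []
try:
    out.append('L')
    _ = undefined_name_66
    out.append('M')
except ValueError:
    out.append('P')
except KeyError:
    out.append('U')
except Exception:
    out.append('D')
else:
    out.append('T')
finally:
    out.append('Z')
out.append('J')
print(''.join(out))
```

Execution trace: 'L' (try body) → 'D' (except Exception) → 'Z' (finally) → 'J' (after the try/except). Output: LDZJ

Answer: LDZJ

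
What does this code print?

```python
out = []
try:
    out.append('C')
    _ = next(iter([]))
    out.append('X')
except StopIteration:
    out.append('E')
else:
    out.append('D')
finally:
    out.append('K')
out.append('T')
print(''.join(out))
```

Execution trace: 'C' (try body) → 'E' (except StopIteration) → 'K' (finally) → 'T' (after the try/except). Output: CEKT

Answer: CEKT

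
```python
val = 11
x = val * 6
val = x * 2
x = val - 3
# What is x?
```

Trace:
`val = 11` → val = 11
`x = val * 6` → x = 66
`val = x * 2` → val = 132
`x = val - 3` → x = 129
So x = 129

Answer: 129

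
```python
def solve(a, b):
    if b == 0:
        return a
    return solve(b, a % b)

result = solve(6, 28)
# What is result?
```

solve(6, 28) -> solve(28, 6) -> solve(6, 4) -> solve(4, 2) -> solve(2, 0) -> 2

Answer: 2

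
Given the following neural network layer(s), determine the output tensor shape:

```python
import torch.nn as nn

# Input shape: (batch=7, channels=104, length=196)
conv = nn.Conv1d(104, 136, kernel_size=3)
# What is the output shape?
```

Input: (7, 104, 196) -> Output: (7, 136, 194)

Answer: (7, 136, 194)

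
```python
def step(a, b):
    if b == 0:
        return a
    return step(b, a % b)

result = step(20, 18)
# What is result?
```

step(20, 18) -> step(18, 2) -> step(2, 0) -> 2

Answer: 2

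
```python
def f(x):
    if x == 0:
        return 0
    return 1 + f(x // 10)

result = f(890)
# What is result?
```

Count of digits of 890: 3

Answer: 3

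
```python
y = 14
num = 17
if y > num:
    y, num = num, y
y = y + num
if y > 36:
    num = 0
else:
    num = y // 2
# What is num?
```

Trace:
`y = 14` → y = 14
`num = 17` → num = 17
`if y > num: ...` → y > num is False → no variable changes
`y = y + num` → y = 31
`if y > 36: ...` → y > 36 is False, take else branch → num = 15
So num = 15

Answer: 15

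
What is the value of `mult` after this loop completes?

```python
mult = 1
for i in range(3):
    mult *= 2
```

2^3 = 8
`mult` takes the values: 1 → 2 → 4 → 8

Answer: 8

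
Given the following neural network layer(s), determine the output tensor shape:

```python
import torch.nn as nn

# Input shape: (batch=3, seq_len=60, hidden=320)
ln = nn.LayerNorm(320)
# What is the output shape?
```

Input: (3, 60, 320) -> Output: (3, 60, 320)

Answer: (3, 60, 320)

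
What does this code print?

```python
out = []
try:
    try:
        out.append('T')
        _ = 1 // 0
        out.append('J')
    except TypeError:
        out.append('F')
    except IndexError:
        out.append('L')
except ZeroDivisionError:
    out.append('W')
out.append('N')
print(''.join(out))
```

Execution trace: 'T' (try body) → 'W' (outer except ZeroDivisionError) → 'N' (after the try/except). Output: TWN

Answer: TWN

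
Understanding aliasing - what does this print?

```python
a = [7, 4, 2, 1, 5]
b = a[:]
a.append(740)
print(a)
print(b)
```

Key concept: slice [:] creates copy.
Step by step:
`a = [7, 4, 2, 1, 5]` → a = [7, 4, 2, 1, 5]
`b = a[:]` → b = [7, 4, 2, 1, 5]
`a.append(740)` → a = [7, 4, 2, 1, 5, 740]
`print(a)` → prints [7, 4, 2, 1, 5, 740]
`print(b)` → prints [7, 4, 2, 1, 5]

Answer:
[7, 4, 2, 1, 5, 740]
[7, 4, 2, 1, 5]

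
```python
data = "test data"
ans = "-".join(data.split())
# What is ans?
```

Trace:
`data = "test data"` → data = 'test data'
`ans = "-".join(data.split())` → ans = 'test-data'
So ans = 'test-data'

Answer: 'test-data'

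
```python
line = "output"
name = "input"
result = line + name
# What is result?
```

Trace:
`line = "output"` → line = 'output'
`name = "input"` → name = 'input'
`result = line + name` → result = 'outputinput'
So result = 'outputinput'

Answer: 'outputinput'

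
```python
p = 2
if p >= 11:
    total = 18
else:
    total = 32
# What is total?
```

Trace:
`p = 2` → p = 2
`if p >= 11: ...` → p >= 11 is False, take else branch → total = 32
So total = 32

Answer: 32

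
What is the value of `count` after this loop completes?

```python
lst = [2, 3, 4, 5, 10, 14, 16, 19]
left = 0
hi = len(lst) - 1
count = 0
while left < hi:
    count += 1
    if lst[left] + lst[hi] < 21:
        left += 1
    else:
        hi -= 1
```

Steps to find pair summing to 21
`count` takes the values: 0 → 1 → 2 → 3 → 4 → 5 → 6 → 7

Answer: 7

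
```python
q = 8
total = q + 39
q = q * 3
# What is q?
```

Trace:
`q = 8` → q = 8
`total = q + 39` → total = 47
`q = q * 3` → q = 24
So q = 24

Answer: 24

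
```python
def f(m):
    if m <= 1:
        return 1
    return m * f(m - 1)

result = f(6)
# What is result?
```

f(6) = 6 * 5 * 4 * 3 * 2 * 1 = 720

Answer: 720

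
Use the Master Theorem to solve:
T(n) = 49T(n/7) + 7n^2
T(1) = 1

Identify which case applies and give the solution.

a=49, b=7, f(n)=7n^2. log_7(49) = 2. Since c=2 = 2, Case 2 applies: T(n) = Θ(n^log_b(a) · log n) = O(n^2 log n).

Answer: O(n^2 log n) - Case 2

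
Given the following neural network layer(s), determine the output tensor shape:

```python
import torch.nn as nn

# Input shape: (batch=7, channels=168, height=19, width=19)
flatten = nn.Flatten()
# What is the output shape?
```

Input: (7, 168, 19, 19) -> Output: (7, 60648)

Answer: (7, 60648)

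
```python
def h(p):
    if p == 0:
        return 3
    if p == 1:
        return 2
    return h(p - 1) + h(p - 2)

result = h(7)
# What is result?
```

Build up from base cases: h(0)=3, h(1)=2, h(2)=5, h(3)=7, h(4)=12, h(5)=19, h(6)=31, ..., h(7)=50

Answer: 50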